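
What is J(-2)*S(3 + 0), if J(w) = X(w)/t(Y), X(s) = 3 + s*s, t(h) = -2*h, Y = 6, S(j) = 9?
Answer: -21/4 ≈ -5.2500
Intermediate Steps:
X(s) = 3 + s²
J(w) = -¼ - w²/12 (J(w) = (3 + w²)/((-2*6)) = (3 + w²)/(-12) = (3 + w²)*(-1/12) = -¼ - w²/12)
J(-2)*S(3 + 0) = (-¼ - 1/12*(-2)²)*9 = (-¼ - 1/12*4)*9 = (-¼ - ⅓)*9 = -7/12*9 = -21/4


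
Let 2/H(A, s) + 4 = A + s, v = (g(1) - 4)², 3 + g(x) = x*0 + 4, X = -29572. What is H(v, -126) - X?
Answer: 3578210/121 ≈ 29572.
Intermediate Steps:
g(x) = 1 (g(x) = -3 + (x*0 + 4) = -3 + (0 + 4) = -3 + 4 = 1)
v = 9 (v = (1 - 4)² = (-3)² = 9)
H(A, s) = 2/(-4 + A + s) (H(A, s) = 2/(-4 + (A + s)) = 2/(-4 + A + s))
H(v, -126) - X = 2/(-4 + 9 - 126) - 1*(-29572) = 2/(-121) + 29572 = 2*(-1/121) + 29572 = -2/121 + 29572 = 3578210/121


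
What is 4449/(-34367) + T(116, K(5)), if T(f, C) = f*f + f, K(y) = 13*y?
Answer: 466424475/34367 ≈ 13572.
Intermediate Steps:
T(f, C) = f + f² (T(f, C) = f² + f = f + f²)
4449/(-34367) + T(116, K(5)) = 4449/(-34367) + 116*(1 + 116) = 4449*(-1/34367) + 116*117 = -4449/34367 + 13572 = 466424475/34367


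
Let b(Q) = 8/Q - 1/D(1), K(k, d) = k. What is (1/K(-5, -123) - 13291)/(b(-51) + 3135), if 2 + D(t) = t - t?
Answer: -6778512/1599025 ≈ -4.2392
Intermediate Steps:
D(t) = -2 (D(t) = -2 + (t - t) = -2 + 0 = -2)
b(Q) = 1/2 + 8/Q (b(Q) = 8/Q - 1/(-2) = 8/Q - 1*(-1/2) = 8/Q + 1/2 = 1/2 + 8/Q)
(1/K(-5, -123) - 13291)/(b(-51) + 3135) = (1/(-5) - 13291)/((1/2)*(16 - 51)/(-51) + 3135) = (-1/5 - 13291)/((1/2)*(-1/51)*(-35) + 3135) = -66456/(5*(35/102 + 3135)) = -66456/(5*319805/102) = -66456/5*102/319805 = -6778512/1599025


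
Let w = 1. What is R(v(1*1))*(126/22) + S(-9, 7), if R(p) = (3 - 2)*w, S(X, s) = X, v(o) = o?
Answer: -36/11 ≈ -3.2727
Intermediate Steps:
R(p) = 1 (R(p) = (3 - 2)*1 = 1*1 = 1)
R(v(1*1))*(126/22) + S(-9, 7) = 1*(126/22) - 9 = 1*(126*(1/22)) - 9 = 1*(63/11) - 9 = 63/11 - 9 = -36/11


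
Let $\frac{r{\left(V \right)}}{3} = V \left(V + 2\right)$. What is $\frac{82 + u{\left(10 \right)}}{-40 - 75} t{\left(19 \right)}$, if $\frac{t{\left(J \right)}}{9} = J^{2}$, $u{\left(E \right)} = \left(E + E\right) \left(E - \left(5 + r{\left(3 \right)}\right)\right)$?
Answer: $\frac{2332782}{115} \approx 20285.0$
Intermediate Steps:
$r{\left(V \right)} = 3 V \left(2 + V\right)$ ($r{\left(V \right)} = 3 V \left(V + 2\right) = 3 V \left(2 + V\right)$)
$u{\left(E \right)} = 2 E \left(-50 + E\right)$ ($u{\left(E \right)} = \left(E + E\right) \left(E - \left(5 + 3 \cdot 3 \left(2 + 3\right)\right)\right) = 2 E \left(E - \left(5 + 3 \cdot 3 \cdot 5\right)\right) = 2 E \left(E - 50\right) = 2 E \left(-50 + E\right)$)
$t{\left(J \right)} = 9 J^{2}$
$\frac{82 + u{\left(10 \right)}}{-40 - 75} t{\left(19 \right)} = \frac{82 + 2 \cdot 10 \left(-50 + 10\right)}{-40 - 75} \cdot 9 \cdot 19^{2} = \frac{82 + 2 \cdot 10 \left(-40\right)}{-115} \cdot 9 \cdot 361 = \left(82 - 800\right) \left(- \frac{1}{115}\right) 3249 = \left(-718\right) \left(- \frac{1}{115}\right) 3249 = \frac{718}{115} \cdot 3249 = \frac{2332782}{115}$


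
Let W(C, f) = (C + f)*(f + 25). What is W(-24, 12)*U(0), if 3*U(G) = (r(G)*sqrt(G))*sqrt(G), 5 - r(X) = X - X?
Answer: 0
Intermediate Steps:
W(C, f) = (25 + f)*(C + f) (W(C, f) = (C + f)*(25 + f) = (25 + f)*(C + f))
r(X) = 5 (r(X) = 5 - (X - X) = 5 - 1*0 = 5 + 0 = 5)
U(G) = 5*G/3 (U(G) = ((5*sqrt(G))*sqrt(G))/3 = (5*G)/3 = 5*G/3)
W(-24, 12)*U(0) = (12**2 + 25*(-24) + 25*12 - 24*12)*((5/3)*0) = (144 - 600 + 300 - 288)*0 = -444*0 = 0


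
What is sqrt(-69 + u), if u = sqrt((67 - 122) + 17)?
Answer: sqrt(-69 + I*sqrt(38)) ≈ 0.37069 + 8.3149*I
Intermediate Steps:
u = I*sqrt(38) (u = sqrt(-55 + 17) = sqrt(-38) = I*sqrt(38) ≈ 6.1644*I)
sqrt(-69 + u) = sqrt(-69 + I*sqrt(38))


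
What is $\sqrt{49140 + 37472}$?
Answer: $2 \sqrt{21653} \approx 294.3$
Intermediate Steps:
$\sqrt{49140 + 37472} = \sqrt{86612} = 2 \sqrt{21653}$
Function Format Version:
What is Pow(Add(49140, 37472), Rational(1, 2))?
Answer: Mul(2, Pow(21653, Rational(1, 2))) ≈ 294.30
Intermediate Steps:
Pow(Add(49140, 37472), Rational(1, 2)) = Pow(86612, Rational(1, 2)) = Mul(2, Pow(21653, Rational(1, 2)))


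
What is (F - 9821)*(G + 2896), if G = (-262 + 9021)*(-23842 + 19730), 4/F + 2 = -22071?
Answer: 7807100916358944/22073 ≈ 3.5369e+11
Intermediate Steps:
F = -4/22073 (F = 4/(-2 - 22071) = 4/(-22073) = 4*(-1/22073) = -4/22073 ≈ -0.00018122)
G = -36017008 (G = 8759*(-4112) = -36017008)
(F - 9821)*(G + 2896) = (-4/22073 - 9821)*(-36017008 + 2896) = -216778937/22073*(-36014112) = 7807100916358944/22073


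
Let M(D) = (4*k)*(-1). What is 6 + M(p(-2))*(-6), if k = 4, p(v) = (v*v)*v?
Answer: 102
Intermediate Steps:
p(v) = v**3 (p(v) = v**2*v = v**3)
M(D) = -16 (M(D) = (4*4)*(-1) = 16*(-1) = -16)
6 + M(p(-2))*(-6) = 6 - 16*(-6) = 6 + 96 = 102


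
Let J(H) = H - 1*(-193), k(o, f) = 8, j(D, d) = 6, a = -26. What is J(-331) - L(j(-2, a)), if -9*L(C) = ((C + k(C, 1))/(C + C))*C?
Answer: -1235/9 ≈ -137.22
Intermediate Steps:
J(H) = 193 + H (J(H) = H + 193 = 193 + H)
L(C) = -4/9 - C/18 (L(C) = -(C + 8)/(C + C)*C/9 = -(8 + C)/((2*C))*C/9 = -(8 + C)*(1/(2*C))*C/9 = -(8 + C)/(2*C)*C/9 = -(4 + C/2)/9 = -4/9 - C/18)
J(-331) - L(j(-2, a)) = (193 - 331) - (-4/9 - 1/18*6) = -138 - (-4/9 - 1/3) = -138 - 1*(-7/9) = -138 + 7/9 = -1235/9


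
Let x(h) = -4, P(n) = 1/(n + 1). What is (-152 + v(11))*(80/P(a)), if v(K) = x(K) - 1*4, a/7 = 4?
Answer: -371200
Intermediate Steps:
a = 28 (a = 7*4 = 28)
P(n) = 1/(1 + n)
v(K) = -8 (v(K) = -4 - 1*4 = -4 - 4 = -8)
(-152 + v(11))*(80/P(a)) = (-152 - 8)*(80/(1/(1 + 28))) = -12800/(1/29) = -12800/1/29 = -12800*29 = -160*2320 = -371200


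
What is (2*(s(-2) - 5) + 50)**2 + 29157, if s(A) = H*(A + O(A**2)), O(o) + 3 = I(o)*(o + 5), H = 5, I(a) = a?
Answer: 151657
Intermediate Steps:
O(o) = -3 + o*(5 + o) (O(o) = -3 + o*(o + 5) = -3 + o*(5 + o))
s(A) = -15 + 5*A + 5*A**4 + 25*A**2 (s(A) = 5*(A + (-3 + (A**2)**2 + 5*A**2)) = 5*(A + (-3 + A**4 + 5*A**2)) = 5*(-3 + A + A**4 + 5*A**2) = -15 + 5*A + 5*A**4 + 25*A**2)
(2*(s(-2) - 5) + 50)**2 + 29157 = (2*((-15 + 5*(-2) + 5*(-2)**4 + 25*(-2)**2) - 5) + 50)**2 + 29157 = (2*((-15 - 10 + 5*16 + 25*4) - 5) + 50)**2 + 29157 = (2*((-15 - 10 + 80 + 100) - 5) + 50)**2 + 29157 = (2*(155 - 5) + 50)**2 + 29157 = (2*150 + 50)**2 + 29157 = (300 + 50)**2 + 29157 = 350**2 + 29157 = 122500 + 29157 = 151657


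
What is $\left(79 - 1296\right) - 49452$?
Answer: $-50669$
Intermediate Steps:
$\left(79 - 1296\right) - 49452 = -1217 - 49452 = -50669$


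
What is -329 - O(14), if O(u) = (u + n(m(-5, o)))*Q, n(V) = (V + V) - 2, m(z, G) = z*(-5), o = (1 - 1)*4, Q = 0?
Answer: -329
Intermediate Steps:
o = 0 (o = 0*4 = 0)
m(z, G) = -5*z
n(V) = -2 + 2*V (n(V) = 2*V - 2 = -2 + 2*V)
O(u) = 0 (O(u) = (u + (-2 + 2*(-5*(-5))))*0 = (u + (-2 + 2*25))*0 = (u + (-2 + 50))*0 = (u + 48)*0 = (48 + u)*0 = 0)
-329 - O(14) = -329 - 1*0 = -329 + 0 = -329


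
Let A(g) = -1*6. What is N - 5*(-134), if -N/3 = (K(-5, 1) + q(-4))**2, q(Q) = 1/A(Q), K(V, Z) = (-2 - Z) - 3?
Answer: 6671/12 ≈ 555.92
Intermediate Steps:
A(g) = -6
K(V, Z) = -5 - Z
q(Q) = -1/6 (q(Q) = 1/(-6) = -1/6)
N = -1369/12 (N = -3*((-5 - 1*1) - 1/6)**2 = -3*((-5 - 1) - 1/6)**2 = -3*(-6 - 1/6)**2 = -3*(-37/6)**2 = -3*1369/36 = -1369/12 ≈ -114.08)
N - 5*(-134) = -1369/12 - 5*(-134) = -1369/12 + 670 = 6671/12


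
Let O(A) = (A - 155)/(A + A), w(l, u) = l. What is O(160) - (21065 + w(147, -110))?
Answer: -1357567/64 ≈ -21212.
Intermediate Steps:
O(A) = (-155 + A)/(2*A) (O(A) = (-155 + A)/((2*A)) = (-155 + A)*(1/(2*A)) = (-155 + A)/(2*A))
O(160) - (21065 + w(147, -110)) = (½)*(-155 + 160)/160 - (21065 + 147) = (½)*(1/160)*5 - 1*21212 = 1/64 - 21212 = -1357567/64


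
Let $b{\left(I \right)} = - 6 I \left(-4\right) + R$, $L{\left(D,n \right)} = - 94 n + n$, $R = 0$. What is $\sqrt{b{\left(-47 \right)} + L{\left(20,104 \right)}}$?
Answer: $60 i \sqrt{3} \approx 103.92 i$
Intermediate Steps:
$L{\left(D,n \right)} = - 93 n$
$b{\left(I \right)} = 24 I$ ($b{\left(I \right)} = - 6 I \left(-4\right) + 0 = - 6 \left(- 4 I\right) + 0 = 24 I + 0 = 24 I$)
$\sqrt{b{\left(-47 \right)} + L{\left(20,104 \right)}} = \sqrt{24 \left(-47\right) - 9672} = \sqrt{-1128 - 9672} = \sqrt{-10800} = 60 i \sqrt{3}$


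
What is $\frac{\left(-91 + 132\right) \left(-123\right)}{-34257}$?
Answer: $\frac{1681}{11419} \approx 0.14721$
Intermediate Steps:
$\frac{\left(-91 + 132\right) \left(-123\right)}{-34257} = 41 \left(-123\right) \left(- \frac{1}{34257}\right) = \left(-5043\right) \left(- \frac{1}{34257}\right) = \frac{1681}{11419}$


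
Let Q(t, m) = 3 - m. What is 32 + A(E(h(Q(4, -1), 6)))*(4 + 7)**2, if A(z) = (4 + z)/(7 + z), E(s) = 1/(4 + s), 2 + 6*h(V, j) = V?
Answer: 9663/94 ≈ 102.80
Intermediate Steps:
h(V, j) = -1/3 + V/6
A(z) = (4 + z)/(7 + z)
32 + A(E(h(Q(4, -1), 6)))*(4 + 7)**2 = 32 + ((4 + 1/(4 + (-1/3 + (3 - 1*(-1))/6)))/(7 + 1/(4 + (-1/3 + (3 - 1*(-1))/6))))*(4 + 7)**2 = 32 + ((4 + 1/(4 + (-1/3 + (3 + 1)/6)))/(7 + 1/(4 + (-1/3 + (3 + 1)/6))))*11**2 = 32 + ((4 + 1/(4 + (-1/3 + (1/6)*4)))/(7 + 1/(4 + (-1/3 + (1/6)*4))))*121 = 32 + ((4 + 1/(4 + (-1/3 + 2/3)))/(7 + 1/(4 + (-1/3 + 2/3))))*121 = 32 + ((4 + 1/(4 + 1/3))/(7 + 1/(4 + 1/3)))*121 = 32 + ((4 + 1/(13/3))/(7 + 1/(13/3)))*121 = 32 + ((4 + 3/13)/(7 + 3/13))*121 = 32 + ((55/13)/(94/13))*121 = 32 + ((13/94)*(55/13))*121 = 32 + (55/94)*121 = 32 + 6655/94 = 9663/94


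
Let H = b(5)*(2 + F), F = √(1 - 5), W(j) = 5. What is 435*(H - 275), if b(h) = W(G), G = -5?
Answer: -115275 + 4350*I ≈ -1.1528e+5 + 4350.0*I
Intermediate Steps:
F = 2*I (F = √(-4) = 2*I ≈ 2.0*I)
b(h) = 5
H = 10 + 10*I (H = 5*(2 + 2*I) = 10 + 10*I ≈ 10.0 + 10.0*I)
435*(H - 275) = 435*((10 + 10*I) - 275) = 435*(-265 + 10*I) = -115275 + 4350*I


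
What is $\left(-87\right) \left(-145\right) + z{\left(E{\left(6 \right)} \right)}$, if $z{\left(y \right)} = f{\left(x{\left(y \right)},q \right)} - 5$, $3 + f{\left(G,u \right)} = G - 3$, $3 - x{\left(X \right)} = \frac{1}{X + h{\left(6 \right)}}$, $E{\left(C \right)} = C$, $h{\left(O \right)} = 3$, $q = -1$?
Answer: $\frac{113462}{9} \approx 12607.0$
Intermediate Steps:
$x{\left(X \right)} = 3 - \frac{1}{3 + X}$ ($x{\left(X \right)} = 3 - \frac{1}{X + 3} = 3 - \frac{1}{3 + X}$)
$f{\left(G,u \right)} = -6 + G$ ($f{\left(G,u \right)} = -3 + \left(G - 3\right) = -3 + \left(-3 + G\right) = -6 + G$)
$z{\left(y \right)} = -11 + \frac{8 + 3 y}{3 + y}$ ($z{\left(y \right)} = \left(-6 + \frac{8 + 3 y}{3 + y}\right) - 5 = -11 + \frac{8 + 3 y}{3 + y}$)
$\left(-87\right) \left(-145\right) + z{\left(E{\left(6 \right)} \right)} = \left(-87\right) \left(-145\right) + \frac{-25 - 48}{3 + 6} = 12615 + \frac{-25 - 48}{9} = 12615 + \frac{1}{9} \left(-73\right) = 12615 - \frac{73}{9} = \frac{113462}{9}$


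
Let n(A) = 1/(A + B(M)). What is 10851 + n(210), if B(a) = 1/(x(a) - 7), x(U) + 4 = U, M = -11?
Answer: 50120791/4619 ≈ 10851.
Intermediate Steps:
x(U) = -4 + U
B(a) = 1/(-11 + a) (B(a) = 1/((-4 + a) - 7) = 1/(-11 + a))
n(A) = 1/(-1/22 + A) (n(A) = 1/(A + 1/(-11 - 11)) = 1/(A + 1/(-22)) = 1/(A - 1/22) = 1/(-1/22 + A))
10851 + n(210) = 10851 + 22/(-1 + 22*210) = 10851 + 22/(-1 + 4620) = 10851 + 22/4619 = 50120791/4619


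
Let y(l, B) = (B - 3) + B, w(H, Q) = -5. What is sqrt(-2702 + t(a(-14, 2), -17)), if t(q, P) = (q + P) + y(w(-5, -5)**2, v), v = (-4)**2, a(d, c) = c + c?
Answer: I*sqrt(2686) ≈ 51.827*I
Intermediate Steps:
a(d, c) = 2*c
v = 16
y(l, B) = -3 + 2*B (y(l, B) = (-3 + B) + B = -3 + 2*B)
t(q, P) = 29 + P + q (t(q, P) = (q + P) + (-3 + 2*16) = (P + q) + (-3 + 32) = (P + q) + 29 = 29 + P + q)
sqrt(-2702 + t(a(-14, 2), -17)) = sqrt(-2702 + (29 - 17 + 2*2)) = sqrt(-2702 + (29 - 17 + 4)) = sqrt(-2702 + 16) = sqrt(-2686) = I*sqrt(2686)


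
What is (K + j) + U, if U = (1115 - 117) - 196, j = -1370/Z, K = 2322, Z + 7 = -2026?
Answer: 6352462/2033 ≈ 3124.7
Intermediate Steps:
Z = -2033 (Z = -7 - 2026 = -2033)
j = 1370/2033 (j = -1370/(-2033) = -1370*(-1/2033) = 1370/2033 ≈ 0.67388)
U = 802 (U = 998 - 196 = 802)
(K + j) + U = (2322 + 1370/2033) + 802 = 4721996/2033 + 802 = 6352462/2033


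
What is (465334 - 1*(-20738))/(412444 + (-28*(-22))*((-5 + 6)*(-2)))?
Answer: 121518/102803 ≈ 1.1820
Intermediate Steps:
(465334 - 1*(-20738))/(412444 + (-28*(-22))*((-5 + 6)*(-2))) = (465334 + 20738)/(412444 + 616*(1*(-2))) = 486072/(412444 + 616*(-2)) = 486072/(412444 - 1232) = 486072/411212 = 486072*(1/411212) = 121518/102803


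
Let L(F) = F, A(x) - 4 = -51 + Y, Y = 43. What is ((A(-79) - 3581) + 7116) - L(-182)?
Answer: 3713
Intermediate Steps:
A(x) = -4 (A(x) = 4 + (-51 + 43) = 4 - 8 = -4)
((A(-79) - 3581) + 7116) - L(-182) = ((-4 - 3581) + 7116) - 1*(-182) = (-3585 + 7116) + 182 = 3531 + 182 = 3713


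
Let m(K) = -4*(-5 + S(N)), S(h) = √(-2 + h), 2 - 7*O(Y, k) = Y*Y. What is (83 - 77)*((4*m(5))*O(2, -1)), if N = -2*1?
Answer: -960/7 + 384*I/7 ≈ -137.14 + 54.857*I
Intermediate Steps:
O(Y, k) = 2/7 - Y²/7 (O(Y, k) = 2/7 - Y*Y/7 = 2/7 - Y²/7)
N = -2
m(K) = 20 - 8*I (m(K) = -4*(-5 + √(-2 - 2)) = -4*(-5 + √(-4)) = -4*(-5 + 2*I) = 20 - 8*I)
(83 - 77)*((4*m(5))*O(2, -1)) = (83 - 77)*((4*(20 - 8*I))*(2/7 - ⅐*2²)) = 6*((80 - 32*I)*(2/7 - ⅐*4)) = 6*((80 - 32*I)*(2/7 - 4/7)) = 6*((80 - 32*I)*(-2/7)) = 6*(-160/7 + 64*I/7) = -960/7 + 384*I/7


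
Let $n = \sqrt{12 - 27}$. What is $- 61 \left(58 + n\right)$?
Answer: $-3538 - 61 i \sqrt{15} \approx -3538.0 - 236.25 i$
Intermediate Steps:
$n = i \sqrt{15}$ ($n = \sqrt{-15} = i \sqrt{15} \approx 3.873 i$)
$- 61 \left(58 + n\right) = - 61 \left(58 + i \sqrt{15}\right) = -3538 - 61 i \sqrt{15}$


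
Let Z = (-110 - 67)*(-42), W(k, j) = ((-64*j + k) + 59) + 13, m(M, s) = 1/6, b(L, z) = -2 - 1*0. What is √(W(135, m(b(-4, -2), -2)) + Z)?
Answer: √68673/3 ≈ 87.352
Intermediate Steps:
b(L, z) = -2 (b(L, z) = -2 + 0 = -2)
m(M, s) = ⅙
W(k, j) = 72 + k - 64*j (W(k, j) = ((k - 64*j) + 59) + 13 = (59 + k - 64*j) + 13 = 72 + k - 64*j)
Z = 7434 (Z = -177*(-42) = 7434)
√(W(135, m(b(-4, -2), -2)) + Z) = √((72 + 135 - 64*⅙) + 7434) = √((72 + 135 - 32/3) + 7434) = √(589/3 + 7434) = √(22891/3) = √68673/3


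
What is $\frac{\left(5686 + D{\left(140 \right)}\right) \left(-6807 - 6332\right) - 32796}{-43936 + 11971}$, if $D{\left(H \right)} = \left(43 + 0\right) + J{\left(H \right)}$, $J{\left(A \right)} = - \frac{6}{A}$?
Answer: $\frac{753055639}{319650} \approx 2355.9$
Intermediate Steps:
$D{\left(H \right)} = 43 - \frac{6}{H}$ ($D{\left(H \right)} = \left(43 + 0\right) - \frac{6}{H} = 43 - \frac{6}{H}$)
$\frac{\left(5686 + D{\left(140 \right)}\right) \left(-6807 - 6332\right) - 32796}{-43936 + 11971} = \frac{\left(5686 + \left(43 - \frac{6}{140}\right)\right) \left(-6807 - 6332\right) - 32796}{-43936 + 11971} = \frac{\left(5686 + \left(43 - \frac{3}{70}\right)\right) \left(-13139\right) - 32796}{-31965} = \left(\left(5686 + \left(43 - \frac{3}{70}\right)\right) \left(-13139\right) - 32796\right) \left(- \frac{1}{31965}\right) = \left(\left(5686 + \frac{3007}{70}\right) \left(-13139\right) - 32796\right) \left(- \frac{1}{31965}\right) = \left(\frac{401027}{70} \left(-13139\right) - 32796\right) \left(- \frac{1}{31965}\right) = \left(- \frac{752727679}{10} - 32796\right) \left(- \frac{1}{31965}\right) = \left(- \frac{753055639}{10}\right) \left(- \frac{1}{31965}\right) = \frac{753055639}{319650}$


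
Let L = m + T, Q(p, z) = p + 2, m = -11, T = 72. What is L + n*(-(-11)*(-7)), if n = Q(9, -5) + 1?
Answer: -863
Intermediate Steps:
Q(p, z) = 2 + p
n = 12 (n = (2 + 9) + 1 = 11 + 1 = 12)
L = 61 (L = -11 + 72 = 61)
L + n*(-(-11)*(-7)) = 61 + 12*(-(-11)*(-7)) = 61 + 12*(-1*77) = 61 + 12*(-77) = 61 - 924 = -863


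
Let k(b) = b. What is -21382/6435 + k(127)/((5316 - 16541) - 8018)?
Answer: -412271071/123828705 ≈ -3.3294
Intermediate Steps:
-21382/6435 + k(127)/((5316 - 16541) - 8018) = -21382/6435 + 127/((5316 - 16541) - 8018) = -21382*1/6435 + 127/(-11225 - 8018) = -21382/6435 + 127/(-19243) = -21382/6435 + 127*(-1/19243) = -21382/6435 - 127/19243 = -412271071/123828705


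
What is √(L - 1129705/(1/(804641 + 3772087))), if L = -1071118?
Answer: I*√5170353576358 ≈ 2.2738e+6*I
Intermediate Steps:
√(L - 1129705/(1/(804641 + 3772087))) = √(-1071118 - 1129705/(1/(804641 + 3772087))) = √(-1071118 - 1129705/(1/4576728)) = √(-1071118 - 1129705/1/4576728) = √(-1071118 - 1129705*4576728) = √(-1071118 - 5170352505240) = √(-5170353576358) = I*√5170353576358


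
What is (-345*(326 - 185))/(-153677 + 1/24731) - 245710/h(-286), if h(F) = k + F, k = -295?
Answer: 311513641331885/736046799922 ≈ 423.23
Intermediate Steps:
h(F) = -295 + F
(-345*(326 - 185))/(-153677 + 1/24731) - 245710/h(-286) = (-345*(326 - 185))/(-153677 + 1/24731) - 245710/(-295 - 286) = (-345*141)/(-153677 + 1/24731) - 245710/(-581) = -48645/(-3800585886/24731) - 245710*(-1/581) = -48645*(-24731/3800585886) + 245710/581 = 401013165/1266861962 + 245710/581 = 311513641331885/736046799922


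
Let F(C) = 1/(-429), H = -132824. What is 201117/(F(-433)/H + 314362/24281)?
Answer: 39751283714426856/2558973867119 ≈ 15534.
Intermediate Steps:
F(C) = -1/429
201117/(F(-433)/H + 314362/24281) = 201117/(-1/429/(-132824) + 314362/24281) = 201117/(-1/429*(-1/132824) + 314362*(1/24281)) = 201117/(1/56981496 + 314362/24281) = 201117/(17912817069833/1383567704376) = 201117*(1383567704376/17912817069833) = 39751283714426856/2558973867119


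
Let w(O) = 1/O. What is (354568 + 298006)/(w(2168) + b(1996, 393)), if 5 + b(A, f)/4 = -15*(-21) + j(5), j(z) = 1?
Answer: 5727856/10919 ≈ 524.58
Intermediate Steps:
b(A, f) = 1244 (b(A, f) = -20 + 4*(-15*(-21) + 1) = -20 + 4*(315 + 1) = -20 + 4*316 = -20 + 1264 = 1244)
(354568 + 298006)/(w(2168) + b(1996, 393)) = (354568 + 298006)/(1/2168 + 1244) = 652574/(1/2168 + 1244) = 652574/(2696993/2168) = 652574*(2168/2696993) = 5727856/10919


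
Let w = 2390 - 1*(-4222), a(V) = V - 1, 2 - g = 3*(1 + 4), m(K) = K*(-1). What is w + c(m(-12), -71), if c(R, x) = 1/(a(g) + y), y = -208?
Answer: 1467863/222 ≈ 6612.0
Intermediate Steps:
m(K) = -K
g = -13 (g = 2 - 3*(1 + 4) = 2 - 3*5 = 2 - 1*15 = 2 - 15 = -13)
a(V) = -1 + V
c(R, x) = -1/222 (c(R, x) = 1/((-1 - 13) - 208) = 1/(-14 - 208) = 1/(-222) = -1/222)
w = 6612 (w = 2390 + 4222 = 6612)
w + c(m(-12), -71) = 6612 - 1/222 = 1467863/222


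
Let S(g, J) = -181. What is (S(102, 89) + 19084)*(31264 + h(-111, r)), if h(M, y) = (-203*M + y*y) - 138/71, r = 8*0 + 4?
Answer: 72220518255/71 ≈ 1.0172e+9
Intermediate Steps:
r = 4 (r = 0 + 4 = 4)
h(M, y) = -138/71 + y² - 203*M (h(M, y) = (-203*M + y²) - 138*1/71 = (y² - 203*M) - 138/71 = -138/71 + y² - 203*M)
(S(102, 89) + 19084)*(31264 + h(-111, r)) = (-181 + 19084)*(31264 + (-138/71 + 4² - 203*(-111))) = 18903*(31264 + (-138/71 + 16 + 22533)) = 18903*(31264 + 1600841/71) = 18903*(3820585/71) = 72220518255/71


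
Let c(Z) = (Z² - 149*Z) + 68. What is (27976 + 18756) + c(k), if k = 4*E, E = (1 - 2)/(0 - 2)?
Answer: 46506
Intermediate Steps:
E = ½ (E = -1/(-2) = -1*(-½) = ½ ≈ 0.50000)
k = 2 (k = 4*(½) = 2)
c(Z) = 68 + Z² - 149*Z
(27976 + 18756) + c(k) = (27976 + 18756) + (68 + 2² - 149*2) = 46732 + (68 + 4 - 298) = 46732 - 226 = 46506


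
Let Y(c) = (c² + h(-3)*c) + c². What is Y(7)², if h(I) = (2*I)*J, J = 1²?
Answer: 3136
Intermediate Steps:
J = 1
h(I) = 2*I (h(I) = (2*I)*1 = 2*I)
Y(c) = -6*c + 2*c² (Y(c) = (c² + (2*(-3))*c) + c² = (c² - 6*c) + c² = -6*c + 2*c²)
Y(7)² = (2*7*(-3 + 7))² = (2*7*4)² = 56² = 3136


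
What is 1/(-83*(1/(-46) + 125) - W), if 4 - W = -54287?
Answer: -46/2974553 ≈ -1.5464e-5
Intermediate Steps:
W = 54291 (W = 4 - 1*(-54287) = 4 + 54287 = 54291)
1/(-83*(1/(-46) + 125) - W) = 1/(-83*(1/(-46) + 125) - 1*54291) = 1/(-83*(1*(-1/46) + 125) - 54291) = 1/(-83*(-1/46 + 125) - 54291) = 1/(-83*5749/46 - 54291) = 1/(-477167/46 - 54291) = 1/(-2974553/46) = -46/2974553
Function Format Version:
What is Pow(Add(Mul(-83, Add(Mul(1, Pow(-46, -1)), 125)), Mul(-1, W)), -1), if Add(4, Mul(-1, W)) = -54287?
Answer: Rational(-46, 2974553) ≈ -1.5464e-5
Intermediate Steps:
W = 54291 (W = Add(4, Mul(-1, -54287)) = Add(4, 54287) = 54291)
Pow(Add(Mul(-83, Add(Mul(1, Pow(-46, -1)), 125)), Mul(-1, W)), -1) = Pow(Add(Mul(-83, Add(Mul(1, Pow(-46, -1)), 125)), Mul(-1, 54291)), -1) = Pow(Add(Mul(-83, Add(Mul(1, Rational(-1, 46)), 125)), -54291), -1) = Pow(Add(Mul(-83, Add(Rational(-1, 46), 125)), -54291), -1) = Pow(Add(Mul(-83, Rational(5749, 46)), -54291), -1) = Pow(Add(Rational(-477167, 46), -54291), -1) = Pow(Rational(-2974553, 46), -1) = Rational(-46, 2974553)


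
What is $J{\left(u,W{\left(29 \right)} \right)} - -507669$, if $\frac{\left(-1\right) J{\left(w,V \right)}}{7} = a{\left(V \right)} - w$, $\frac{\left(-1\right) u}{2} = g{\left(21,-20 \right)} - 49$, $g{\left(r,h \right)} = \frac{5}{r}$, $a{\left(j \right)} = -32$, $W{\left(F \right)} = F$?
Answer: $\frac{1525727}{3} \approx 5.0858 \cdot 10^{5}$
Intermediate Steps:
$u = \frac{2048}{21}$ ($u = - 2 \left(\frac{5}{21} - 49\right) = \left(-2\right) \left(- \frac{1024}{21}\right) = \frac{2048}{21} \approx 97.524$)
$J{\left(w,V \right)} = 224 + 7 w$ ($J{\left(w,V \right)} = - 7 \left(-32 - w\right) = 224 + 7 w$)
$J{\left(u,W{\left(29 \right)} \right)} - -507669 = \left(224 + 7 \cdot \frac{2048}{21}\right) - -507669 = \left(224 + \frac{2048}{3}\right) + 507669 = \frac{2720}{3} + 507669 = \frac{1525727}{3}$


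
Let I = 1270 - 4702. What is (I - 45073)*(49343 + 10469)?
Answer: -2901181060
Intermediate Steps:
I = -3432
(I - 45073)*(49343 + 10469) = (-3432 - 45073)*(49343 + 10469) = -48505*59812 = -2901181060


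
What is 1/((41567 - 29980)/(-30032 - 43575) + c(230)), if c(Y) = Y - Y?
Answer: -73607/11587 ≈ -6.3525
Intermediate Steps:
c(Y) = 0
1/((41567 - 29980)/(-30032 - 43575) + c(230)) = 1/((41567 - 29980)/(-30032 - 43575) + 0) = 1/(11587/(-73607) + 0) = 1/(11587*(-1/73607) + 0) = 1/(-11587/73607 + 0) = 1/(-11587/73607) = -73607/11587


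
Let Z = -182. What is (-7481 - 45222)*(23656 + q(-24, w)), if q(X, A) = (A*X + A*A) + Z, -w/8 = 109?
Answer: -42414636558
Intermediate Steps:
w = -872 (w = -8*109 = -872)
q(X, A) = -182 + A**2 + A*X (q(X, A) = (A*X + A*A) - 182 = (A*X + A**2) - 182 = (A**2 + A*X) - 182 = -182 + A**2 + A*X)
(-7481 - 45222)*(23656 + q(-24, w)) = (-7481 - 45222)*(23656 + (-182 + (-872)**2 - 872*(-24))) = -52703*(23656 + (-182 + 760384 + 20928)) = -52703*(23656 + 781130) = -52703*804786 = -42414636558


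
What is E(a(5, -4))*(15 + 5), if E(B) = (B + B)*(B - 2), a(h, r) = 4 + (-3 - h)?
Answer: 960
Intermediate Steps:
a(h, r) = 1 - h
E(B) = 2*B*(-2 + B) (E(B) = (2*B)*(-2 + B) = 2*B*(-2 + B))
E(a(5, -4))*(15 + 5) = (2*(1 - 1*5)*(-2 + (1 - 1*5)))*(15 + 5) = (2*(1 - 5)*(-2 + (1 - 5)))*20 = (2*(-4)*(-2 - 4))*20 = (2*(-4)*(-6))*20 = 48*20 = 960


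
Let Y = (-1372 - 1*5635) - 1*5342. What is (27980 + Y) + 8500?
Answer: 24131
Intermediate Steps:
Y = -12349 (Y = (-1372 - 5635) - 5342 = -7007 - 5342 = -12349)
(27980 + Y) + 8500 = (27980 - 12349) + 8500 = 15631 + 8500 = 24131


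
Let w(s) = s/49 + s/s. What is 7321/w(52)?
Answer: 358729/101 ≈ 3551.8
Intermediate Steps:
w(s) = 1 + s/49 (w(s) = s*(1/49) + 1 = s/49 + 1 = 1 + s/49)
7321/w(52) = 7321/(1 + (1/49)*52) = 7321/(1 + 52/49) = 7321/(101/49) = 7321*(49/101) = 358729/101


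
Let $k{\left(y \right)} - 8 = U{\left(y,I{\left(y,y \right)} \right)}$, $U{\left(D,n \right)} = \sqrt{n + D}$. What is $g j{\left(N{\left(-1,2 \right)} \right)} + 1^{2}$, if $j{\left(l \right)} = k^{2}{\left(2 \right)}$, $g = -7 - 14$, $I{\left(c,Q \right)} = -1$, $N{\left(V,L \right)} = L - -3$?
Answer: $-1700$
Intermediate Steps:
$N{\left(V,L \right)} = 3 + L$ ($N{\left(V,L \right)} = L + 3 = 3 + L$)
$U{\left(D,n \right)} = \sqrt{D + n}$
$k{\left(y \right)} = 8 + \sqrt{-1 + y}$ ($k{\left(y \right)} = 8 + \sqrt{y - 1} = 8 + \sqrt{-1 + y}$)
$g = -21$
$j{\left(l \right)} = 81$ ($j{\left(l \right)} = \left(8 + \sqrt{-1 + 2}\right)^{2} = \left(8 + \sqrt{1}\right)^{2} = \left(8 + 1\right)^{2} = 9^{2} = 81$)
$g j{\left(N{\left(-1,2 \right)} \right)} + 1^{2} = \left(-21\right) 81 + 1^{2} = -1701 + 1 = -1700$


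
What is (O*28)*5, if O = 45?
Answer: 6300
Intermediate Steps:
(O*28)*5 = (45*28)*5 = 1260*5 = 6300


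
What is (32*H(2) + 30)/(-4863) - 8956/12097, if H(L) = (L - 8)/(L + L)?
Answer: -14445094/19609237 ≈ -0.73665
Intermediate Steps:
H(L) = (-8 + L)/(2*L) (H(L) = (-8 + L)/((2*L)) = (-8 + L)*(1/(2*L)) = (-8 + L)/(2*L))
(32*H(2) + 30)/(-4863) - 8956/12097 = (32*((½)*(-8 + 2)/2) + 30)/(-4863) - 8956/12097 = (32*((½)*(½)*(-6)) + 30)*(-1/4863) - 8956*1/12097 = (32*(-3/2) + 30)*(-1/4863) - 8956/12097 = (-48 + 30)*(-1/4863) - 8956/12097 = -18*(-1/4863) - 8956/12097 = 6/1621 - 8956/12097 = -14445094/19609237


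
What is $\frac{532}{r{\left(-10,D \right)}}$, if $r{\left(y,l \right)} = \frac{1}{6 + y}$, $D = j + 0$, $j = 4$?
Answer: $-2128$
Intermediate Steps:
$D = 4$ ($D = 4 + 0 = 4$)
$\frac{532}{r{\left(-10,D \right)}} = \frac{532}{\frac{1}{6 - 10}} = \frac{532}{\frac{1}{-4}} = \frac{532}{- \frac{1}{4}} = 532 \left(-4\right) = -2128$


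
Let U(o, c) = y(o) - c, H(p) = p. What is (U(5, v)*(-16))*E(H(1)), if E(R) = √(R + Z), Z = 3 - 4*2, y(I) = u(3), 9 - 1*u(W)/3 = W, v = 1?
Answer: -544*I ≈ -544.0*I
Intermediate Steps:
u(W) = 27 - 3*W
y(I) = 18 (y(I) = 27 - 3*3 = 27 - 9 = 18)
Z = -5 (Z = 3 - 8 = -5)
E(R) = √(-5 + R) (E(R) = √(R - 5) = √(-5 + R))
U(o, c) = 18 - c
(U(5, v)*(-16))*E(H(1)) = ((18 - 1*1)*(-16))*√(-5 + 1) = ((18 - 1)*(-16))*√(-4) = (17*(-16))*(2*I) = -544*I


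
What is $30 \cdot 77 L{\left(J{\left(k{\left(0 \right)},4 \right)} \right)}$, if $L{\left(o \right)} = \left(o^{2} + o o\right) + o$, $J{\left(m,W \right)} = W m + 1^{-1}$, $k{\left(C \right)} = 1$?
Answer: $127050$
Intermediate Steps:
$J{\left(m,W \right)} = 1 + W m$ ($J{\left(m,W \right)} = W m + 1 = 1 + W m$)
$L{\left(o \right)} = o + 2 o^{2}$ ($L{\left(o \right)} = \left(o^{2} + o^{2}\right) + o = 2 o^{2} + o = o + 2 o^{2}$)
$30 \cdot 77 L{\left(J{\left(k{\left(0 \right)},4 \right)} \right)} = 30 \cdot 77 \left(1 + 4 \cdot 1\right) \left(1 + 2 \left(1 + 4 \cdot 1\right)\right) = 2310 \left(1 + 4\right) \left(1 + 2 \left(1 + 4\right)\right) = 2310 \cdot 5 \left(1 + 2 \cdot 5\right) = 2310 \cdot 5 \left(1 + 10\right) = 2310 \cdot 5 \cdot 11 = 2310 \cdot 55 = 127050$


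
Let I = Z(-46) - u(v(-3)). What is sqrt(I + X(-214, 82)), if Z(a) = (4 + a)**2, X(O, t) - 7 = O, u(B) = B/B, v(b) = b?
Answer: 2*sqrt(389) ≈ 39.446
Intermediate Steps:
u(B) = 1
X(O, t) = 7 + O
I = 1763 (I = (4 - 46)**2 - 1*1 = (-42)**2 - 1 = 1764 - 1 = 1763)
sqrt(I + X(-214, 82)) = sqrt(1763 + (7 - 214)) = sqrt(1763 - 207) = sqrt(1556) = 2*sqrt(389)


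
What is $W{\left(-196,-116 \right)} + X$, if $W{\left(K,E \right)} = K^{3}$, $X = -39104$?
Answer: $-7568640$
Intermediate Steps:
$W{\left(-196,-116 \right)} + X = \left(-196\right)^{3} - 39104 = -7529536 - 39104 = -7568640$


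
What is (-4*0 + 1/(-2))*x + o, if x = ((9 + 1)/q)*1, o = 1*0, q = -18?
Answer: 5/18 ≈ 0.27778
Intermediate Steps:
o = 0
x = -5/9 (x = ((9 + 1)/(-18))*1 = (10*(-1/18))*1 = -5/9*1 = -5/9 ≈ -0.55556)
(-4*0 + 1/(-2))*x + o = (-4*0 + 1/(-2))*(-5/9) + 0 = (0 - ½)*(-5/9) + 0 = -½*(-5/9) + 0 = 5/18 + 0 = 5/18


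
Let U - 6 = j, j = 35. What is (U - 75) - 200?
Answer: -234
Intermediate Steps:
U = 41 (U = 6 + 35 = 41)
(U - 75) - 200 = (41 - 75) - 200 = -34 - 200 = -234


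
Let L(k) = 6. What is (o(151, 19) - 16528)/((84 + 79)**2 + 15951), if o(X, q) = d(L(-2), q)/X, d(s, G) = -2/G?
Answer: -23709417/60994940 ≈ -0.38871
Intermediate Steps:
o(X, q) = -2/(X*q) (o(X, q) = (-2/q)/X = -2/(X*q))
(o(151, 19) - 16528)/((84 + 79)**2 + 15951) = (-2/(151*19) - 16528)/((84 + 79)**2 + 15951) = (-2*1/151*1/19 - 16528)/(163**2 + 15951) = (-2/2869 - 16528)/(26569 + 15951) = -47418834/2869/42520 = -47418834/2869*1/42520 = -23709417/60994940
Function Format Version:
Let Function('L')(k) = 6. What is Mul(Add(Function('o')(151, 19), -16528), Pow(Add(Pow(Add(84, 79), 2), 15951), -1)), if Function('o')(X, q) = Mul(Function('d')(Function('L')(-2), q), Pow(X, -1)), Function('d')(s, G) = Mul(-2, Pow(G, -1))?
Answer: Rational(-23709417, 60994940) ≈ -0.38871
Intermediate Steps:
Function('o')(X, q) = Mul(-2, Pow(X, -1), Pow(q, -1)) (Function('o')(X, q) = Mul(Mul(-2, Pow(q, -1)), Pow(X, -1)) = Mul(-2, Pow(X, -1), Pow(q, -1)))
Mul(Add(Function('o')(151, 19), -16528), Pow(Add(Pow(Add(84, 79), 2), 15951), -1)) = Mul(Add(Mul(-2, Pow(151, -1), Pow(19, -1)), -16528), Pow(Add(Pow(Add(84, 79), 2), 15951), -1)) = Mul(Add(Mul(-2, Rational(1, 151), Rational(1, 19)), -16528), Pow(Add(Pow(163, 2), 15951), -1)) = Mul(Add(Rational(-2, 2869), -16528), Pow(Add(26569, 15951), -1)) = Mul(Rational(-47418834, 2869), Pow(42520, -1)) = Mul(Rational(-47418834, 2869), Rational(1, 42520)) = Rational(-23709417, 60994940)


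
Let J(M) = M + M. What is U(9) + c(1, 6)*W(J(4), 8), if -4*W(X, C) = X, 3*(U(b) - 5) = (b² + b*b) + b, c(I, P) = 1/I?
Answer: 60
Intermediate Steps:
J(M) = 2*M
U(b) = 5 + b/3 + 2*b²/3 (U(b) = 5 + ((b² + b*b) + b)/3 = 5 + ((b² + b²) + b)/3 = 5 + (2*b² + b)/3 = 5 + (b + 2*b²)/3 = 5 + (b/3 + 2*b²/3) = 5 + b/3 + 2*b²/3)
W(X, C) = -X/4
U(9) + c(1, 6)*W(J(4), 8) = (5 + (⅓)*9 + (⅔)*9²) + (-4/2)/1 = (5 + 3 + (⅔)*81) + 1*(-¼*8) = (5 + 3 + 54) + 1*(-2) = 62 - 2 = 60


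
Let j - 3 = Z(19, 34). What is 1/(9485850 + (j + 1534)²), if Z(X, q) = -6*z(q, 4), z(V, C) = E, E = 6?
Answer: 1/11738851 ≈ 8.5187e-8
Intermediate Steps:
z(V, C) = 6
Z(X, q) = -36 (Z(X, q) = -6*6 = -36)
j = -33 (j = 3 - 36 = -33)
1/(9485850 + (j + 1534)²) = 1/(9485850 + (-33 + 1534)²) = 1/(9485850 + 1501²) = 1/(9485850 + 2253001) = 1/11738851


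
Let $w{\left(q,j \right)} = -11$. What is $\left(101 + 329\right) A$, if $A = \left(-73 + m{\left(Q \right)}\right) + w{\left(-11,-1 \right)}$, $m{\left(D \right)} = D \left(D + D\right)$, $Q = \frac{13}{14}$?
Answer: $- \frac{1733545}{49} \approx -35379.0$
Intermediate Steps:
$Q = \frac{13}{14}$ ($Q = 13 \cdot \frac{1}{14} = \frac{13}{14} \approx 0.92857$)
$m{\left(D \right)} = 2 D^{2}$ ($m{\left(D \right)} = D 2 D = 2 D^{2}$)
$A = - \frac{8063}{98}$ ($A = \left(-73 + 2 \left(\frac{13}{14}\right)^{2}\right) - 11 = \left(-73 + 2 \cdot \frac{169}{196}\right) - 11 = \left(-73 + \frac{169}{98}\right) - 11 = - \frac{6985}{98} - 11 = - \frac{8063}{98} \approx -82.276$)
$\left(101 + 329\right) A = \left(101 + 329\right) \left(- \frac{8063}{98}\right) = 430 \left(- \frac{8063}{98}\right) = - \frac{1733545}{49}$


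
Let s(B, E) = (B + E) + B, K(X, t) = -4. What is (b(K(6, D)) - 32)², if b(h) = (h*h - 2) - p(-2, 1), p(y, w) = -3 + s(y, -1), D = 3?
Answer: 100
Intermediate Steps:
s(B, E) = E + 2*B
p(y, w) = -4 + 2*y (p(y, w) = -3 + (-1 + 2*y) = -4 + 2*y)
b(h) = 6 + h² (b(h) = (h*h - 2) - (-4 + 2*(-2)) = (h² - 2) - (-4 - 4) = (-2 + h²) - 1*(-8) = (-2 + h²) + 8 = 6 + h²)
(b(K(6, D)) - 32)² = ((6 + (-4)²) - 32)² = ((6 + 16) - 32)² = (22 - 32)² = (-10)² = 100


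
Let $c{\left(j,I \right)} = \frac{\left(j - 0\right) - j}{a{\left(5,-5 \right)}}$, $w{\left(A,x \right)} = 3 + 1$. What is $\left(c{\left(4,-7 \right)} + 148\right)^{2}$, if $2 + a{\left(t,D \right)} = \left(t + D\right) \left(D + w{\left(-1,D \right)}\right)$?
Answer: $21904$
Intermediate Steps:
$w{\left(A,x \right)} = 4$
$a{\left(t,D \right)} = -2 + \left(4 + D\right) \left(D + t\right)$ ($a{\left(t,D \right)} = -2 + \left(t + D\right) \left(D + 4\right) = -2 + \left(D + t\right) \left(4 + D\right) = -2 + \left(4 + D\right) \left(D + t\right)$)
$c{\left(j,I \right)} = 0$ ($c{\left(j,I \right)} = \frac{\left(j - 0\right) - j}{-2 + \left(-5\right)^{2} + 4 \left(-5\right) + 4 \cdot 5 - 25} = \frac{\left(j + 0\right) - j}{-2 + 25 - 20 + 20 - 25} = \frac{j - j}{-2} = 0 \left(- \frac{1}{2}\right) = 0$)
$\left(c{\left(4,-7 \right)} + 148\right)^{2} = \left(0 + 148\right)^{2} = 148^{2} = 21904$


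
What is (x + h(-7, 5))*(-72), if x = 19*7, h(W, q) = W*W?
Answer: -13104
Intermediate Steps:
h(W, q) = W²
x = 133
(x + h(-7, 5))*(-72) = (133 + (-7)²)*(-72) = (133 + 49)*(-72) = 182*(-72) = -13104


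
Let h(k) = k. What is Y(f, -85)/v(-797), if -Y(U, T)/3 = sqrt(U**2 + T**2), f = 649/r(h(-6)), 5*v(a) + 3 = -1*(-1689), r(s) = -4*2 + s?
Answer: -5*sqrt(1837301)/7868 ≈ -0.86138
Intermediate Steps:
r(s) = -8 + s
v(a) = 1686/5 (v(a) = -3/5 + (-1*(-1689))/5 = -3/5 + (1/5)*1689 = -3/5 + 1689/5 = 1686/5)
f = -649/14 (f = 649/(-8 - 6) = 649/(-14) = 649*(-1/14) = -649/14 ≈ -46.357)
Y(U, T) = -3*sqrt(T**2 + U**2) (Y(U, T) = -3*sqrt(U**2 + T**2) = -3*sqrt(T**2 + U**2))
Y(f, -85)/v(-797) = (-3*sqrt((-85)**2 + (-649/14)**2))/(1686/5) = -3*sqrt(7225 + 421201/196)*(5/1686) = -3*sqrt(1837301)/14*(5/1686) = -5*sqrt(1837301)/7868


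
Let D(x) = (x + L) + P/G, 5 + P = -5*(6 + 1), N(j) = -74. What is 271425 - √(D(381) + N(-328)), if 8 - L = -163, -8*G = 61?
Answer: 271425 - 17*√6222/61 ≈ 2.7140e+5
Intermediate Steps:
G = -61/8 (G = -⅛*61 = -61/8 ≈ -7.6250)
L = 171 (L = 8 - 1*(-163) = 8 + 163 = 171)
P = -40 (P = -5 - 5*(6 + 1) = -5 - 5*7 = -5 - 35 = -40)
D(x) = 10751/61 + x (D(x) = (x + 171) - 40/(-61/8) = (171 + x) - 40*(-8/61) = (171 + x) + 320/61 = 10751/61 + x)
271425 - √(D(381) + N(-328)) = 271425 - √((10751/61 + 381) - 74) = 271425 - √(33992/61 - 74) = 271425 - √(29478/61) = 271425 - 17*√6222/61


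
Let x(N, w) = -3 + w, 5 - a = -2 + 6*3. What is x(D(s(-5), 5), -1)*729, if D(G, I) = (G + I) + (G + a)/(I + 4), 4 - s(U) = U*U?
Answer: -2916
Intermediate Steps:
a = -11 (a = 5 - (-2 + 6*3) = 5 - (-2 + 18) = 5 - 1*16 = 5 - 16 = -11)
s(U) = 4 - U**2 (s(U) = 4 - U*U = 4 - U**2)
D(G, I) = G + I + (-11 + G)/(4 + I) (D(G, I) = (G + I) + (G - 11)/(I + 4) = (G + I) + (-11 + G)/(4 + I) = G + I + (-11 + G)/(4 + I))
x(D(s(-5), 5), -1)*729 = (-3 - 1)*729 = -4*729 = -2916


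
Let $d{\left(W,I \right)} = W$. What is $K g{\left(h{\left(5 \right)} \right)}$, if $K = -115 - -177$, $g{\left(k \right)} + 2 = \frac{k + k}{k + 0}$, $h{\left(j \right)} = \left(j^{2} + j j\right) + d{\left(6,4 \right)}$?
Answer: $0$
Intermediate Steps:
$h{\left(j \right)} = 6 + 2 j^{2}$ ($h{\left(j \right)} = \left(j^{2} + j j\right) + 6 = \left(j^{2} + j^{2}\right) + 6 = 2 j^{2} + 6 = 6 + 2 j^{2}$)
$g{\left(k \right)} = 0$ ($g{\left(k \right)} = -2 + \frac{k + k}{k + 0} = -2 + \frac{2 k}{k} = -2 + 2 = 0$)
$K = 62$ ($K = -115 + 177 = 62$)
$K g{\left(h{\left(5 \right)} \right)} = 62 \cdot 0 = 0$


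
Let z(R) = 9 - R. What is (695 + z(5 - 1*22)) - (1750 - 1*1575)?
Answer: 546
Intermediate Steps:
(695 + z(5 - 1*22)) - (1750 - 1*1575) = (695 + (9 - (5 - 1*22))) - (1750 - 1*1575) = (695 + (9 - (5 - 22))) - (1750 - 1575) = (695 + (9 - 1*(-17))) - 1*175 = (695 + (9 + 17)) - 175 = (695 + 26) - 175 = 721 - 175 = 546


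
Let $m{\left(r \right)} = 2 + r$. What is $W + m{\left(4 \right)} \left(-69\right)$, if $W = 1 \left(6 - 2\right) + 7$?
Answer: $-403$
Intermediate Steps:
$W = 11$ ($W = 1 \cdot 4 + 7 = 4 + 7 = 11$)
$W + m{\left(4 \right)} \left(-69\right) = 11 + \left(2 + 4\right) \left(-69\right) = 11 + 6 \left(-69\right) = 11 - 414 = -403$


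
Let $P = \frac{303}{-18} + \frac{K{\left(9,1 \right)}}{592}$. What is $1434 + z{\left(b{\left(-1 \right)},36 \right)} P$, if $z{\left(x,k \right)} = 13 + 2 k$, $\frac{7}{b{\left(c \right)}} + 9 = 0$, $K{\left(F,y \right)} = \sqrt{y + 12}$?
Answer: $\frac{19}{6} + \frac{85 \sqrt{13}}{592} \approx 3.6844$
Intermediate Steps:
$K{\left(F,y \right)} = \sqrt{12 + y}$
$b{\left(c \right)} = - \frac{7}{9}$ ($b{\left(c \right)} = \frac{7}{-9 + 0} = \frac{7}{-9} = 7 \left(- \frac{1}{9}\right) = - \frac{7}{9}$)
$P = - \frac{101}{6} + \frac{\sqrt{13}}{592}$ ($P = \frac{303}{-18} + \frac{\sqrt{12 + 1}}{592} = 303 \left(- \frac{1}{18}\right) + \sqrt{13} \cdot \frac{1}{592} = - \frac{101}{6} + \frac{\sqrt{13}}{592} \approx -16.827$)
$1434 + z{\left(b{\left(-1 \right)},36 \right)} P = 1434 + \left(13 + 2 \cdot 36\right) \left(- \frac{101}{6} + \frac{\sqrt{13}}{592}\right) = 1434 + \left(13 + 72\right) \left(- \frac{101}{6} + \frac{\sqrt{13}}{592}\right) = 1434 + 85 \left(- \frac{101}{6} + \frac{\sqrt{13}}{592}\right) = 1434 - \left(\frac{8585}{6} - \frac{85 \sqrt{13}}{592}\right) = \frac{19}{6} + \frac{85 \sqrt{13}}{592}$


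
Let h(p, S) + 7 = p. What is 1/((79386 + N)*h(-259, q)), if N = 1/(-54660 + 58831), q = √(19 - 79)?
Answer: -4171/88077655862 ≈ -4.7356e-8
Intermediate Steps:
q = 2*I*√15 (q = √(-60) = 2*I*√15 ≈ 7.746*I)
h(p, S) = -7 + p
N = 1/4171 ≈ 0.00023975
1/((79386 + N)*h(-259, q)) = 1/((79386 + 1/4171)*(-7 - 259)) = 1/((331119007/4171)*(-266)) = (4171/331119007)*(-1/266) = -4171/88077655862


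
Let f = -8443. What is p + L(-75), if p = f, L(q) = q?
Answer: -8518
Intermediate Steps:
p = -8443
p + L(-75) = -8443 - 75 = -8518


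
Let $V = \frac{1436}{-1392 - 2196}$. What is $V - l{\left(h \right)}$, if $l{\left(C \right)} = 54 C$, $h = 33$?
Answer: $- \frac{1598813}{897} \approx -1782.4$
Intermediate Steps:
$V = - \frac{359}{897}$ ($V = \frac{1436}{-3588} = 1436 \left(- \frac{1}{3588}\right) = - \frac{359}{897} \approx -0.40022$)
$V - l{\left(h \right)} = - \frac{359}{897} - 54 \cdot 33 = - \frac{359}{897} - 1782 = - \frac{1598813}{897}$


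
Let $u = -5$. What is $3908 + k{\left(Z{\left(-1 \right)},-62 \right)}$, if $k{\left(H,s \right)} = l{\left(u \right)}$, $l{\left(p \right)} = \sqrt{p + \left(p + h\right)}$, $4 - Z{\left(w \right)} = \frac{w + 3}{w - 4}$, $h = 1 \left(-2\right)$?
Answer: $3908 + 2 i \sqrt{3} \approx 3908.0 + 3.4641 i$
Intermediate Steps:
$h = -2$
$Z{\left(w \right)} = 4 - \frac{3 + w}{-4 + w}$ ($Z{\left(w \right)} = 4 - \frac{w + 3}{w - 4} = 4 - \frac{3 + w}{-4 + w}$)
$l{\left(p \right)} = \sqrt{-2 + 2 p}$ ($l{\left(p \right)} = \sqrt{p + \left(p - 2\right)} = \sqrt{p + \left(-2 + p\right)} = \sqrt{-2 + 2 p}$)
$k{\left(H,s \right)} = 2 i \sqrt{3}$ ($k{\left(H,s \right)} = \sqrt{-2 + 2 \left(-5\right)} = \sqrt{-2 - 10} = \sqrt{-12} = 2 i \sqrt{3}$)
$3908 + k{\left(Z{\left(-1 \right)},-62 \right)} = 3908 + 2 i \sqrt{3}$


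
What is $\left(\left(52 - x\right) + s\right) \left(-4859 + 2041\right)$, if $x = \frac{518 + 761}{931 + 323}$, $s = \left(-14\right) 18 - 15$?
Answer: $\frac{381682601}{627} \approx 6.0874 \cdot 10^{5}$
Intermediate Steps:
$s = -267$ ($s = -252 - 15 = -267$)
$x = \frac{1279}{1254} \approx 1.0199$
$\left(\left(52 - x\right) + s\right) \left(-4859 + 2041\right) = \left(\left(52 - \frac{1279}{1254}\right) - 267\right) \left(-4859 + 2041\right) = \left(\left(52 - \frac{1279}{1254}\right) - 267\right) \left(-2818\right) = \left(\frac{63929}{1254} - 267\right) \left(-2818\right) = \left(- \frac{270889}{1254}\right) \left(-2818\right) = \frac{381682601}{627}$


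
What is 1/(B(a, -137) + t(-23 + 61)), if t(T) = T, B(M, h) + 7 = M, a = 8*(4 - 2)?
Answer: 1/47 ≈ 0.021277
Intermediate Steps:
a = 16 (a = 8*2 = 16)
B(M, h) = -7 + M
1/(B(a, -137) + t(-23 + 61)) = 1/((-7 + 16) + (-23 + 61)) = 1/(9 + 38) = 1/47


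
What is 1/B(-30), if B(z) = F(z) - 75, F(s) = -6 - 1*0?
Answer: -1/81 ≈ -0.012346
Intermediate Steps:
F(s) = -6 (F(s) = -6 + 0 = -6)
B(z) = -81 (B(z) = -6 - 75 = -81)
1/B(-30) = 1/(-81) = -1/81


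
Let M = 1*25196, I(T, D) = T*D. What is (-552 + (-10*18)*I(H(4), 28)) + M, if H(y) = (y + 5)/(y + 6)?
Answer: 20108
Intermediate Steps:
H(y) = (5 + y)/(6 + y)
I(T, D) = D*T
M = 25196
(-552 + (-10*18)*I(H(4), 28)) + M = (-552 + (-10*18)*(28*((5 + 4)/(6 + 4)))) + 25196 = (-552 - 5040*9/10) + 25196 = (-552 - 180*126/5) + 25196 = (-552 - 4536) + 25196 = -5088 + 25196 = 20108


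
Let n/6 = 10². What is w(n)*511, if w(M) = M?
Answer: 306600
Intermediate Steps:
n = 600 (n = 6*10² = 6*100 = 600)
w(n)*511 = 600*511 = 306600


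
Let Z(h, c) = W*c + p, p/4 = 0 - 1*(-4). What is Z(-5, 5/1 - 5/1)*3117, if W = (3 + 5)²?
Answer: 49872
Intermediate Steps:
W = 64 (W = 8² = 64)
p = 16 (p = 4*(0 - 1*(-4)) = 4*(0 + 4) = 4*4 = 16)
Z(h, c) = 16 + 64*c (Z(h, c) = 64*c + 16 = 16 + 64*c)
Z(-5, 5/1 - 5/1)*3117 = (16 + 64*(5/1 - 5/1))*3117 = (16 + 64*(5*1 - 5*1))*3117 = (16 + 64*(5 - 5))*3117 = (16 + 64*0)*3117 = (16 + 0)*3117 = 16*3117 = 49872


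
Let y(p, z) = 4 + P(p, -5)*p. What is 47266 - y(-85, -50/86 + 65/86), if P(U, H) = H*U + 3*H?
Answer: 82112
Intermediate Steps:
P(U, H) = 3*H + H*U
y(p, z) = 4 + p*(-15 - 5*p) (y(p, z) = 4 + (-5*(3 + p))*p = 4 + (-15 - 5*p)*p = 4 + p*(-15 - 5*p))
47266 - y(-85, -50/86 + 65/86) = 47266 - (4 - 5*(-85)*(3 - 85)) = 47266 - (4 - 5*(-85)*(-82)) = 47266 - (4 - 34850) = 47266 - 1*(-34846) = 47266 + 34846 = 82112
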